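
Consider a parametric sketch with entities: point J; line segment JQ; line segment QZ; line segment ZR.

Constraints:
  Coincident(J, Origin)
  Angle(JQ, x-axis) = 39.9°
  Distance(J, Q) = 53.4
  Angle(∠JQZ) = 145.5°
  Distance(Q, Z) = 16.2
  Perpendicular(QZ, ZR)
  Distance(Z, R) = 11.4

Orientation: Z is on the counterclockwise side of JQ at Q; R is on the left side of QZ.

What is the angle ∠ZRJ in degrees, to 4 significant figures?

107.4°

∠JQZ = 145.5°, so QZ runs at 39.9° + (180° − 145.5°) = 74.40° from the x-axis; with |QZ| = 16.2, Z = Q + 16.2·(cos 74.40°, sin 74.40°) = (45.32, 49.86). QZ ⟂ ZR; with |ZR| = 11.4 on the left of QZ, R = Z + 11.4·(-0.9632, 0.2689) = (34.34, 52.92). Then cos ∠ZRJ = RZ·RJ / (|RZ||RJ|), giving 107.4°.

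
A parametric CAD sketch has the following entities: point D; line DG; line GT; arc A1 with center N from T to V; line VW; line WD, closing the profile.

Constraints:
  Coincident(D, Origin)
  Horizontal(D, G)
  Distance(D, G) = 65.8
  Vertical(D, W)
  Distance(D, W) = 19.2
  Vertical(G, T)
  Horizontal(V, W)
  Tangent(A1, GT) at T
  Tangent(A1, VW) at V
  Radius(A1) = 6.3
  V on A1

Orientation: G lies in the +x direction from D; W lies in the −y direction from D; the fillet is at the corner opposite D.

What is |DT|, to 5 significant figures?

67.053

D is at the origin; DG is horizontal with |DG| = 65.8 and G on the +x side, so G = (65.800, 0.0000). D and W share the same x with |DW| = 19.2 and W on the −y side, so W = (0.0000, -19.200). The virtual corner opposite D is at (65.800, -19.200). Since A1 is tangent to GT there, NT ⟂ GT and the tangent condition forces NV to be normal to VW, with radius 6.3, so the center N sits 6.3 in from both sides at N = (59.500, -12.900). That places the tangent points at T = (65.800, -12.900) on GT and V = (59.500, -19.200) on VW. Then |DT| = |T − D| = 67.053.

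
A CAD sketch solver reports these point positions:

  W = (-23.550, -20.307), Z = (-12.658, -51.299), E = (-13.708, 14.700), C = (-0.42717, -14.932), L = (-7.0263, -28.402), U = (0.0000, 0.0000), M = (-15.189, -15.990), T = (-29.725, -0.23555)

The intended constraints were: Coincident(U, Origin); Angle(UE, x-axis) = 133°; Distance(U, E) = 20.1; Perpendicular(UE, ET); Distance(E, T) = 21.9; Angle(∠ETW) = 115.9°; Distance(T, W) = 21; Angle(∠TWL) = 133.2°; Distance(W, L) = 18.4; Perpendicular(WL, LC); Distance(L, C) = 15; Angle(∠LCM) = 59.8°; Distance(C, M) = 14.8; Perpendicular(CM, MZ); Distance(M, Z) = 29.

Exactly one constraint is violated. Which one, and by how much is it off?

Distance(M, Z) = 29 — off by 6.40.

U = (0.00, 0.00) ✓; UE at 133.0° ✓; |UE| = 20.10 ✓; ∠(UE, ET) = 90.00° ✓; |ET| = 21.90 ✓; ∠ETW = 115.9° ✓; |TW| = 21.00 ✓; ∠TWL = 133.2° ✓; |WL| = 18.40 ✓; ∠(WL, LC) = 90.00° ✓; |LC| = 15.00 ✓; ∠LCM = 59.80° ✓; |CM| = 14.80 ✓; ∠(CM, MZ) = 90.00° ✓; |MZ| = 35.40 ✗.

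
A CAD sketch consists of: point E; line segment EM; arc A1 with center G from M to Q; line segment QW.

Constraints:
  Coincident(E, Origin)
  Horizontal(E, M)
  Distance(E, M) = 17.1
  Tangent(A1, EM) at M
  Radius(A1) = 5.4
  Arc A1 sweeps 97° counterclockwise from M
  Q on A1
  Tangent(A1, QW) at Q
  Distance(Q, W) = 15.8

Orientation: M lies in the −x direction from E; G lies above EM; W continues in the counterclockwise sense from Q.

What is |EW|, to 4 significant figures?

25.68

E is at the origin; E and M share the same y with |EM| = 17.1 and M on the −x side, so M = (-17.10, 0.000). A1 meets EM tangentially, so GM is at right angles to EM, so G = M + (0, 5.4) = (-17.10, 5.400). On A1, M sits at bearing -90° from G; a 97° counterclockwise sweep puts Q at bearing 7°, so Q = G + 5.4·(cos 7°, sin 7°) = (-11.74, 6.058). A1 meets QW tangentially, so GQ is at right angles to QW, so QW runs along (−sin 7°, cos 7°); with |QW| = 15.8, W = (-13.67, 21.74). Then |EW| = |W − E| = 25.68.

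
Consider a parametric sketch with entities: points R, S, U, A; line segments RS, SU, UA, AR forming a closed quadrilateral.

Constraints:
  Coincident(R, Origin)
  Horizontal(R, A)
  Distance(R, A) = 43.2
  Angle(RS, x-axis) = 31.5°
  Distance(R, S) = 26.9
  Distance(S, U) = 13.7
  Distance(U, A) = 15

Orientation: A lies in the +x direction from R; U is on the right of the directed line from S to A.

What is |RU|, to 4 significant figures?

28.31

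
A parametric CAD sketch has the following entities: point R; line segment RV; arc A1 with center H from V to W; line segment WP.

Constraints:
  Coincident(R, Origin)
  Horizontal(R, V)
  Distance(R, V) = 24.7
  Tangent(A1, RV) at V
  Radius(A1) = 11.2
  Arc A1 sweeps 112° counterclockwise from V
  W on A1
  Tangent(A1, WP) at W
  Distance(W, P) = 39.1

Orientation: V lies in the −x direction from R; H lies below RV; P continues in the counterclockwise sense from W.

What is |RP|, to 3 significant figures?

55.5

R is at the origin; RV is horizontal with |RV| = 24.7 and V on the −x side, so V = (-24.7, 0.00). Since A1 is tangent to RV there, HV ⟂ RV, so H = V + (0, -11.2) = (-24.7, -11.2). On A1, V sits at bearing 90° from H; a 112° counterclockwise sweep puts W at bearing 202°, so W = H + 11.2·(cos 202°, sin 202°) = (-35.1, -15.4). Since A1 is tangent to WP there, HW ⟂ WP, so WP runs along (−sin 202°, cos 202°); with |WP| = 39.1, P = (-20.4, -51.6). Then |RP| = |P − R| = 55.5.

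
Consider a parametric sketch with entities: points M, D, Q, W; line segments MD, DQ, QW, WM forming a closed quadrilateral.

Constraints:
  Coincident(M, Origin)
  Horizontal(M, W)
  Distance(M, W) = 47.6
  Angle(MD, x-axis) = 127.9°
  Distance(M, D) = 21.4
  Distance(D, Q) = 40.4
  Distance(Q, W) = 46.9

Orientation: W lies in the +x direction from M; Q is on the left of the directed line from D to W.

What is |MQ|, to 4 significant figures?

43.90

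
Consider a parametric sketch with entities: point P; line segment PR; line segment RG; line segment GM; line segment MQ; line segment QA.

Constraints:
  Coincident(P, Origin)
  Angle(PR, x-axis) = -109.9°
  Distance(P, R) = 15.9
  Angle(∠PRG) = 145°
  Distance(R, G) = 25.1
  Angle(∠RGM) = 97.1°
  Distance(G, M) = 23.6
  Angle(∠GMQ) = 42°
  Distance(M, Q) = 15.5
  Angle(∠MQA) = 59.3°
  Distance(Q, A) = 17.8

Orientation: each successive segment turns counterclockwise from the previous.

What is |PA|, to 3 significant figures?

46.2

P is at the origin; PR runs at -109.9° with length 15.9, so R = (-5.41, -15.0). ∠PRG = 145.0° gives RG at -74.9° from the x-axis; with |RG| = 25.1, G = (1.13, -39.2). ∠RGM = 97.1° gives GM at 8.00° from the x-axis; with |GM| = 23.6, M = (24.5, -35.9). ∠GMQ = 42.0° gives MQ at 146° from the x-axis; with |MQ| = 15.5, Q = (11.6, -27.2). ∠MQA = 59.3° gives QA at -93.3° from the x-axis; with |QA| = 17.8, A = (10.6, -45.0). Then |PA| = |A − P| = 46.2.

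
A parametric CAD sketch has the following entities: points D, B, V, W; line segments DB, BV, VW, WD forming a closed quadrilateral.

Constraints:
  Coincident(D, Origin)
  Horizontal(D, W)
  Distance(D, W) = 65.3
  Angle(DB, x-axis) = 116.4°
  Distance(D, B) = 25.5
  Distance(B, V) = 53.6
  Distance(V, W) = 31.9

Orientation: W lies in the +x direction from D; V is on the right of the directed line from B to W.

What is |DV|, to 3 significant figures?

34.4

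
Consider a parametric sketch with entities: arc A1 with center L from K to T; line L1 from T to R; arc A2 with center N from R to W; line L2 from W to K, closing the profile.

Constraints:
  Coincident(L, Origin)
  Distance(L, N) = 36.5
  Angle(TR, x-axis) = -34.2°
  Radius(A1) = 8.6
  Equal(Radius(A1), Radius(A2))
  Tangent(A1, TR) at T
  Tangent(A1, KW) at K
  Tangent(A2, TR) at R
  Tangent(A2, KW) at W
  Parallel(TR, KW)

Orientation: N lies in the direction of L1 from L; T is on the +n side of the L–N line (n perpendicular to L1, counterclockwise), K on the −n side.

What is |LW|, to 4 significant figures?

37.50

The slot axis is L1's direction at -34.2°, so u = (cos -34.2°, sin -34.2°) = (0.8271, -0.5621) and n = (−sin -34.2°, cos -34.2°) = (0.5621, 0.8271). L is at the origin and N lies 36.5 along u from L, so N = 36.5·u = (30.19, -20.52). Tangency of A1 to both parallel lines with radius 8.6 puts T and K at L ± 8.6·n: T = (4.834, 7.113), K = (-4.834, -7.113). Equal radii place R and W the same way about N: R = N + 8.6·n = (35.02, -13.40), W = N − 8.6·n = (25.35, -27.63). Then |LW| = |W − L| = 37.50.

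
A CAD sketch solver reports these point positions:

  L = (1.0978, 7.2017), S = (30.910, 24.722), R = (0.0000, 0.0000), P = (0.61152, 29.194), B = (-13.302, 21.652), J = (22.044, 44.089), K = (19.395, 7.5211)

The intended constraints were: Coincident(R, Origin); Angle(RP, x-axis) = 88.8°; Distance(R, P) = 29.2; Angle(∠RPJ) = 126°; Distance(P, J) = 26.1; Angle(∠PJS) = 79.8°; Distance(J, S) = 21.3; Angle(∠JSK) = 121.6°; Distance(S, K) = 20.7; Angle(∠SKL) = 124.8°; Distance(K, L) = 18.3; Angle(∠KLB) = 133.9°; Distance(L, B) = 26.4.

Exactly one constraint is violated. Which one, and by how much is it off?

Distance(L, B) = 26.4 — off by 6.00.

R = (0.00, 0.00) ✓; RP at 88.80° ✓; |RP| = 29.20 ✓; ∠RPJ = 126.0° ✓; |PJ| = 26.10 ✓; ∠PJS = 79.80° ✓; |JS| = 21.30 ✓; ∠JSK = 121.6° ✓; |SK| = 20.70 ✓; ∠SKL = 124.8° ✓; |KL| = 18.30 ✓; ∠KLB = 133.9° ✓; |LB| = 20.40 ✗.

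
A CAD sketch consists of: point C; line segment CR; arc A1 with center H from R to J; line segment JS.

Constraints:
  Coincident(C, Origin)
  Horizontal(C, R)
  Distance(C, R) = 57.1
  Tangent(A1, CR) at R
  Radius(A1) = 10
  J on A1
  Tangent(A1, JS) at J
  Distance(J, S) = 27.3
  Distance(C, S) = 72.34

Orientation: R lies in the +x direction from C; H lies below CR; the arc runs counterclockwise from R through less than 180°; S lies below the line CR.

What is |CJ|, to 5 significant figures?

50.449

C is at the origin; C and R share the same y with |CR| = 57.1 and R on the +x side, so R = (57.100, 0.0000). The tangent condition forces HR to be normal to CR, so H = R + (0, -10) = (57.100, -10.000). Since HJ ⟂ JS (tangency), |HS| = √(10.0² + 27.3²) = 29.074 regardless of where J sits on A1. So S lies on both circle(C, 72.34) and circle(H, 29.074); the below-CR intersection is S = (61.052, -38.804). J is the foot of the tangent from S: J = (48.265, -14.684).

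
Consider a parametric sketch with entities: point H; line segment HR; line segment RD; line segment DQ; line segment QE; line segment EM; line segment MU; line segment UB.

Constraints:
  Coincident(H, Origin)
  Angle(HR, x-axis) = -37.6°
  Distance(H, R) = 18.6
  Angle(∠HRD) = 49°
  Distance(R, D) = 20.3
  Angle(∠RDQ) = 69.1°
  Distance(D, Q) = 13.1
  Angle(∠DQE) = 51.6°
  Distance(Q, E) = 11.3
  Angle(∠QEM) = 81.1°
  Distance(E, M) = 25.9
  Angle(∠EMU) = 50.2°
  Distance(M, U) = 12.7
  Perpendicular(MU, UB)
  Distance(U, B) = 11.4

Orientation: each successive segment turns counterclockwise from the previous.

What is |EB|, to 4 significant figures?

9.342

H is at the origin; HR runs at -37.6° with length 18.6, so R = (14.74, -11.35). ∠HRD = 49.0° gives RD at 93.40° from the x-axis; with |RD| = 20.3, D = (13.53, 8.916). ∠RDQ = 69.1° gives DQ at -155.7° from the x-axis; with |DQ| = 13.1, Q = (1.593, 3.525). ∠DQE = 51.6° gives QE at -27.30° from the x-axis; with |QE| = 11.3, E = (11.63, -1.658). ∠QEM = 81.1° gives EM at 71.60° from the x-axis; with |EM| = 25.9, M = (19.81, 22.92). ∠EMU = 50.2° gives MU at -158.6° from the x-axis; with |MU| = 12.7, U = (7.986, 18.28). MU is perpendicular to UB, so UB runs at -68.60°; with |UB| = 11.4, B = (12.15, 7.670). Then |EB| = |B − E| = 9.342.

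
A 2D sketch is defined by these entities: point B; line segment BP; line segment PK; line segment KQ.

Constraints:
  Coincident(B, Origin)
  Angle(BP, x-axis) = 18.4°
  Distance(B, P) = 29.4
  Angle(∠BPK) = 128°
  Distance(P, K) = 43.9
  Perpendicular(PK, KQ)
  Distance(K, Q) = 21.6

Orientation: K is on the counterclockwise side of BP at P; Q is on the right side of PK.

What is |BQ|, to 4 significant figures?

76.47

B is at the origin; BP runs at 18.4° with length 29.4, so P = 29.4·(cos 18.4°, sin 18.4°) = (27.90, 9.280). ∠BPK = 128.0°, so PK runs at 18.4° + (180° − 128.0°) = 70.40° from the x-axis; with |PK| = 43.9, K = P + 43.9·(cos 70.40°, sin 70.40°) = (42.62, 50.64). PK is perpendicular to KQ; with |KQ| = 21.6 on the right of PK, Q = K + 21.6·(0.9421, -0.3355) = (62.97, 43.39). Then |BQ| = |Q − B| = 76.47.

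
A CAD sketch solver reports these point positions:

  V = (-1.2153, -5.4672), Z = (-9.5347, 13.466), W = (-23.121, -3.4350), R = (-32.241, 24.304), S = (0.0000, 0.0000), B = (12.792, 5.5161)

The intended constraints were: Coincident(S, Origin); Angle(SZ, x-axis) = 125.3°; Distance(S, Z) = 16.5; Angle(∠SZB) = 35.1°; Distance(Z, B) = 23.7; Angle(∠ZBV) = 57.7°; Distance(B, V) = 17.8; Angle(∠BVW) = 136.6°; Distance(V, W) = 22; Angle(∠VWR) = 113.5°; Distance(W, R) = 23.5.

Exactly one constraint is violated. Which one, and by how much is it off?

Distance(W, R) = 23.5 — off by 5.70.

S = (0.00, 0.00) ✓; SZ at 125.3° ✓; |SZ| = 16.50 ✓; ∠SZB = 35.10° ✓; |ZB| = 23.70 ✓; ∠ZBV = 57.70° ✓; |BV| = 17.80 ✓; ∠BVW = 136.6° ✓; |VW| = 22.00 ✓; ∠VWR = 113.5° ✓; |WR| = 29.20 ✗.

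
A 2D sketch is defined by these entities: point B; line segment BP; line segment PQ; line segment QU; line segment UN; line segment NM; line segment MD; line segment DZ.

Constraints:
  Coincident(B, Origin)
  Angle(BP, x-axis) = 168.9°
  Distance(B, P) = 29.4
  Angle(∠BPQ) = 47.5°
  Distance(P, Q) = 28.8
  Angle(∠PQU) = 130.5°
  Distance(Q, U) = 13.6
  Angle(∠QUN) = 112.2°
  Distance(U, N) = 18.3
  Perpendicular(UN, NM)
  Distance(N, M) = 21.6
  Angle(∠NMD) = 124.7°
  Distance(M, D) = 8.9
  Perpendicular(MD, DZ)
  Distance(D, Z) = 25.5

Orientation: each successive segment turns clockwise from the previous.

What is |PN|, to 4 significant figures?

39.53

∠PQU = 130.5° gives QU at -13.10° from the x-axis; with |QU| = 13.6, U = (7.577, 19.67). ∠QUN = 112.2° gives UN at -80.90° from the x-axis; with |UN| = 18.3, N = (10.47, 1.598). Then |PN| = |N − P| = 39.53.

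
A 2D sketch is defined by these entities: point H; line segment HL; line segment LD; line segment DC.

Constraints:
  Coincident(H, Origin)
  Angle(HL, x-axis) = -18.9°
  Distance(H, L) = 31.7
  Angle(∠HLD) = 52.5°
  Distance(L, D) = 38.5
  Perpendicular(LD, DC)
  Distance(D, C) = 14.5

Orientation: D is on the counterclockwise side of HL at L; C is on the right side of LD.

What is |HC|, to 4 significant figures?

44.05

H is at the origin; HL runs at -18.9° with length 31.7, so L = 31.7·(cos -18.9°, sin -18.9°) = (29.99, -10.27). ∠HLD = 52.5°, so LD runs at -18.9° + (180° − 52.5°) = 108.6° from the x-axis; with |LD| = 38.5, D = L + 38.5·(cos 108.6°, sin 108.6°) = (17.71, 26.22). LD is perpendicular to DC; with |DC| = 14.5 on the right of LD, C = D + 14.5·(0.9478, 0.3190) = (31.45, 30.85). Then |HC| = |C − H| = 44.05.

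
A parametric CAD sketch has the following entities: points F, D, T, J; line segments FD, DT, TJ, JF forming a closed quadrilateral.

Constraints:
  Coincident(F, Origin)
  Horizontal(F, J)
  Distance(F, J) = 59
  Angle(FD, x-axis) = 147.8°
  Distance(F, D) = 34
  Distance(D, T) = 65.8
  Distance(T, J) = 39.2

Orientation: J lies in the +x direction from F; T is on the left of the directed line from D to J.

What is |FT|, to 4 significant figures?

47.57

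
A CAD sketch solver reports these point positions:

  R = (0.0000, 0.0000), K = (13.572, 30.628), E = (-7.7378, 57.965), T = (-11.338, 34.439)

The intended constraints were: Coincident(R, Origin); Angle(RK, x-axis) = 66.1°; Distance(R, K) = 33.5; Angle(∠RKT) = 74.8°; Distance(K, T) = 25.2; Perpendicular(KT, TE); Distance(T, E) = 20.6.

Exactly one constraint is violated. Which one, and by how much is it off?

Distance(T, E) = 20.6 — off by 3.20.

R = (0.00, 0.00) ✓; RK at 66.10° ✓; |RK| = 33.50 ✓; ∠RKT = 74.80° ✓; |KT| = 25.20 ✓; ∠(KT, TE) = 90.00° ✓; |TE| = 23.80 ✗.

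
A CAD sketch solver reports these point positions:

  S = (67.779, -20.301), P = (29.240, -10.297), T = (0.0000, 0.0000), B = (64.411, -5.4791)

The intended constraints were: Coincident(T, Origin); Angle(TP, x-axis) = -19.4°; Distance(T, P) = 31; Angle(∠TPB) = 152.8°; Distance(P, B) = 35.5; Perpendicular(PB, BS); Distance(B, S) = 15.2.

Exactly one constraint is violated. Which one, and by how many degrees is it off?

Perpendicular(PB, BS) — off by 5.00°.

T = (0.00, 0.00) ✓; TP at -19.40° ✓; |TP| = 31.00 ✓; ∠TPB = 152.8° ✓; |PB| = 35.50 ✓; ∠(PB, BS) = 85.00° ✗; |BS| = 15.20 ✓.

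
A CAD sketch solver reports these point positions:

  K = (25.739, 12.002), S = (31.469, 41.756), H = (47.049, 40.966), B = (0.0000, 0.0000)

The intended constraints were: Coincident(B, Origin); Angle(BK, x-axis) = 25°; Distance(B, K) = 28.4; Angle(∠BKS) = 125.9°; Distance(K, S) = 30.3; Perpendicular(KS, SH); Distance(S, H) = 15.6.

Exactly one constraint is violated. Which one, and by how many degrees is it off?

Perpendicular(KS, SH) — off by 8.00°.

B = (0.00, 0.00) ✓; BK at 25.00° ✓; |BK| = 28.40 ✓; ∠BKS = 125.9° ✓; |KS| = 30.30 ✓; ∠(KS, SH) = 82.00° ✗; |SH| = 15.60 ✓.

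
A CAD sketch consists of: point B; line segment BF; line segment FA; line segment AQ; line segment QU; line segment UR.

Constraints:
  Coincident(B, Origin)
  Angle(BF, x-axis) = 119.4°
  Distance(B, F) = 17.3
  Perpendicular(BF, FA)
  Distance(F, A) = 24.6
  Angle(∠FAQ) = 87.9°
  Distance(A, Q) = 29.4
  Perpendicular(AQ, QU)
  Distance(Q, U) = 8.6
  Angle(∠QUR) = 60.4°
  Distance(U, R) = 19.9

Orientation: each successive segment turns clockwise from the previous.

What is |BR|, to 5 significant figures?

25.906

AQ is perpendicular to QU, so QU runs at -152.70°; with |QU| = 8.6, U = (18.781, -2.9215). ∠QUR = 60.4° gives UR at 87.700° from the x-axis; with |UR| = 19.9, R = (19.580, 16.962). Then |BR| = |R − B| = 25.906.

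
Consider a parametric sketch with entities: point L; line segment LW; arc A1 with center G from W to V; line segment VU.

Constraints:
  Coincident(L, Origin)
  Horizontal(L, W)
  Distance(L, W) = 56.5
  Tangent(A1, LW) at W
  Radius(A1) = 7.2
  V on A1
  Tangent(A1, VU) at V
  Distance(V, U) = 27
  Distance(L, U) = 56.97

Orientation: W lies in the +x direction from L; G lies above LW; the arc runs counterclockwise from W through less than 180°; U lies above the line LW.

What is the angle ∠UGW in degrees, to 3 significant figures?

159°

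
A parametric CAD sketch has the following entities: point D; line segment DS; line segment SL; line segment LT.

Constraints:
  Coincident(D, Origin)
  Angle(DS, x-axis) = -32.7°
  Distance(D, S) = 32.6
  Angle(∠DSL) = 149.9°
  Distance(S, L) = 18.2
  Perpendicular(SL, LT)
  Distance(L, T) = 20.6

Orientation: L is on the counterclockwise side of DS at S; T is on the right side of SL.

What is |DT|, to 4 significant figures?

59.32

∠DSL = 149.9°, so SL runs at -32.7° + (180° − 149.9°) = -2.600° from the x-axis; with |SL| = 18.2, L = S + 18.2·(cos -2.600°, sin -2.600°) = (45.61, -18.44). SL is perpendicular to LT; with |LT| = 20.6 on the right of SL, T = L + 20.6·(-0.04536, -0.9990) = (44.68, -39.02). Then |DT| = |T − D| = 59.32.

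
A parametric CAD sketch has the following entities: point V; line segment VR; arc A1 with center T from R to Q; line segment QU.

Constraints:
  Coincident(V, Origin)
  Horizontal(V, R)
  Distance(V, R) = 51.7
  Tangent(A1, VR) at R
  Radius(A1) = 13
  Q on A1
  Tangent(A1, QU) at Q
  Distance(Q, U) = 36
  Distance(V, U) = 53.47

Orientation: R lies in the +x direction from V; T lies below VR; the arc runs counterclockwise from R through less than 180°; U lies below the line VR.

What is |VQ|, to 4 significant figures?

40.31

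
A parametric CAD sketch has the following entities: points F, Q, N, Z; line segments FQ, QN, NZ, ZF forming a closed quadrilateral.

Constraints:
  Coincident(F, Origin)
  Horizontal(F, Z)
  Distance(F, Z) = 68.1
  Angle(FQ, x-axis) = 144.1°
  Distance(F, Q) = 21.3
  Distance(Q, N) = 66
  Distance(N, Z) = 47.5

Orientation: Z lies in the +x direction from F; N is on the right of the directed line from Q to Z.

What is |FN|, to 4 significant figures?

44.84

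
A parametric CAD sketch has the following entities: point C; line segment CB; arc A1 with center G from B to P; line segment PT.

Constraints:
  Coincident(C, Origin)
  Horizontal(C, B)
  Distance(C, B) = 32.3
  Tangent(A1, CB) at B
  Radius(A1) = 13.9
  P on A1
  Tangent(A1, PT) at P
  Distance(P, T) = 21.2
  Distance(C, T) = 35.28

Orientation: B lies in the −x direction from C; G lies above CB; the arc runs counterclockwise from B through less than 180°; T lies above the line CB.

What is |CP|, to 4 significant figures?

21.79

Checks: ∠(GB, BC) = 90.00° ✓; |GP| = 13.90 ✓; ∠(GP, PT) = 90.00° ✓; |PT| = 21.20 ✓; |CT| = 35.28 ✓.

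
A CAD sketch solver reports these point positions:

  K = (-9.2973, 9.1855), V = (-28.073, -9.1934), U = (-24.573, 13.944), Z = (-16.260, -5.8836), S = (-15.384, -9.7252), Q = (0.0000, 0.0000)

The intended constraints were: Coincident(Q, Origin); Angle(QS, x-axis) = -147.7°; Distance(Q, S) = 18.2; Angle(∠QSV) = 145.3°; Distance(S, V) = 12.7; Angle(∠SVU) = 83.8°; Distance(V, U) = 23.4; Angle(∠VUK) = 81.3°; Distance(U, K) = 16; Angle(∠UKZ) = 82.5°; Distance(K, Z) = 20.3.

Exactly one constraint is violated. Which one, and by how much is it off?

Distance(K, Z) = 20.3 — off by 3.70.

Q = (0.00, 0.00) ✓; QS at -147.7° ✓; |QS| = 18.20 ✓; ∠QSV = 145.3° ✓; |SV| = 12.70 ✓; ∠SVU = 83.80° ✓; |VU| = 23.40 ✓; ∠VUK = 81.30° ✓; |UK| = 16.00 ✓; ∠UKZ = 82.50° ✓; |KZ| = 16.60 ✗.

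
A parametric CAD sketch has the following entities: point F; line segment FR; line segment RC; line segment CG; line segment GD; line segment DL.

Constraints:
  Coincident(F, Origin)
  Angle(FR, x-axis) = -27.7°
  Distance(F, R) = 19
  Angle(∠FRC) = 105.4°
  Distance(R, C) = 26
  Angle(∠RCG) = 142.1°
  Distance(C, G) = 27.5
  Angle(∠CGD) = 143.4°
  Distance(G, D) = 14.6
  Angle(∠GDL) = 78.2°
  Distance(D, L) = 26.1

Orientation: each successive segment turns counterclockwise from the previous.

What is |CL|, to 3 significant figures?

32.6

F is at the origin; FR runs at -27.7° with length 19.0, so R = (16.8, -8.83). ∠FRC = 105.4° gives RC at 46.9° from the x-axis; with |RC| = 26.0, C = (34.6, 10.2). ∠RCG = 142.1° gives CG at 84.8° from the x-axis; with |CG| = 27.5, G = (37.1, 37.5). ∠CGD = 143.4° gives GD at 121° from the x-axis; with |GD| = 14.6, D = (29.5, 50.0). ∠GDL = 78.2° gives DL at -137° from the x-axis; with |DL| = 26.1, L = (10.4, 32.1). Then |CL| = |L − C| = 32.6.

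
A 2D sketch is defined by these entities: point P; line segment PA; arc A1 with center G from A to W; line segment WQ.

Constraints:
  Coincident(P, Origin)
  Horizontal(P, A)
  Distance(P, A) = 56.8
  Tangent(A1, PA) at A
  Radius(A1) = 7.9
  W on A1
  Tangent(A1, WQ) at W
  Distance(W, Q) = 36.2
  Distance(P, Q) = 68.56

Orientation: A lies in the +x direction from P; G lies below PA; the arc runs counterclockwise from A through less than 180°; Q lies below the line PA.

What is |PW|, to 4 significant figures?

49.68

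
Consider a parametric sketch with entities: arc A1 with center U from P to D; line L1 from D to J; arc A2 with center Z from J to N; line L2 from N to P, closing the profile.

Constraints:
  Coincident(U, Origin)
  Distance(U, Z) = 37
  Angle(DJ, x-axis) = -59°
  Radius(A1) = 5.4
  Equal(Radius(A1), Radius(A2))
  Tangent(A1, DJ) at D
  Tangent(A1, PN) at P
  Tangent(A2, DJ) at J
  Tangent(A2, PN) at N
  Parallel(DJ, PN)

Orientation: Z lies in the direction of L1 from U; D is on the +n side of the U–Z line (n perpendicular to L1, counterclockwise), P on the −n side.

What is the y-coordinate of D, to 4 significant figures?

2.781

U is at the origin and Z lies 37.0 along u from U, so Z = 37.0·u = (19.06, -31.72). Tangency of A1 to both parallel lines with radius 5.4 puts D and P at U ± 5.4·n: D = (4.629, 2.781), P = (-4.629, -2.781). So D.y = 2.781.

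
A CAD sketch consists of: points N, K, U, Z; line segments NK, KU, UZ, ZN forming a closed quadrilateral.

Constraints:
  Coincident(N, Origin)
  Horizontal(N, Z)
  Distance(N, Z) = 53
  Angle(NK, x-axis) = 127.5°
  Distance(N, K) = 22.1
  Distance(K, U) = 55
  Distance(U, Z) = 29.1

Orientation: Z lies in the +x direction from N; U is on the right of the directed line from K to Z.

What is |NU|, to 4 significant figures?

33.92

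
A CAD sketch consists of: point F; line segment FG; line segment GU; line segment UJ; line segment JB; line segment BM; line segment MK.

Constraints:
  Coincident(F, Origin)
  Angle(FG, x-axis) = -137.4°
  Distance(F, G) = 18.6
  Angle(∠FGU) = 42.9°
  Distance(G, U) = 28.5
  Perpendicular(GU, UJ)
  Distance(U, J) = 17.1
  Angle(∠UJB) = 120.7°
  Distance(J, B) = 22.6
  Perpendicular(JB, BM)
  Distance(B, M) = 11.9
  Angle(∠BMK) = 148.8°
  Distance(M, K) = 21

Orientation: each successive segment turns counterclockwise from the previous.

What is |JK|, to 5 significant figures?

32.081

F is at the origin; FG runs at -137.4° with length 18.6, so G = (-13.691, -12.590). ∠FGU = 42.9° gives GU at -0.30000° from the x-axis; with |GU| = 28.5, U = (14.808, -12.739). The perpendicularity gives UJ at right angles to GU, so UJ runs at 89.700°; with |UJ| = 17.1, J = (14.898, 4.3606). ∠UJB = 120.7° gives JB at 149.00° from the x-axis; with |JB| = 22.6, B = (-4.4742, 16.001). The perpendicularity gives BM at right angles to JB, so BM runs at -121.00°; with |BM| = 11.9, M = (-10.603, 5.8002). ∠BMK = 148.8° gives MK at -89.800° from the x-axis; with |MK| = 21.0, K = (-10.530, -15.200). Then |JK| = |K − J| = 32.081.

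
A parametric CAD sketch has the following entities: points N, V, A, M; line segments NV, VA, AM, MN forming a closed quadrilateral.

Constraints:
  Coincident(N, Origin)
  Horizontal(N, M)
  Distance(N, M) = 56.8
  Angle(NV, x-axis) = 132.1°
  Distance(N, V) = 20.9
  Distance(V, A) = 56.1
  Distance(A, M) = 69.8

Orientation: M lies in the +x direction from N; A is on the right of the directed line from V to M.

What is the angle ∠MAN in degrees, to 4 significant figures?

54.44°

N is at the origin; NM is horizontal with |NM| = 56.8 and M in +x, so M = (56.8, 0). NV runs at 132.1° with |NV| = 20.9, so V = (-14.01, 15.51). A is determined by |VA| = 56.1 and |AM| = 69.8 together: it lies at the intersection of circle(V, 56.1) and circle(M, 69.8). With |VM| = 72.49, the foot of the radical line on VM is 24.35 from V and the perpendicular offset is √(56.1² − 24.35²) = 50.54. Taking the right-of-VM solution: A = (-1.039, -39.07).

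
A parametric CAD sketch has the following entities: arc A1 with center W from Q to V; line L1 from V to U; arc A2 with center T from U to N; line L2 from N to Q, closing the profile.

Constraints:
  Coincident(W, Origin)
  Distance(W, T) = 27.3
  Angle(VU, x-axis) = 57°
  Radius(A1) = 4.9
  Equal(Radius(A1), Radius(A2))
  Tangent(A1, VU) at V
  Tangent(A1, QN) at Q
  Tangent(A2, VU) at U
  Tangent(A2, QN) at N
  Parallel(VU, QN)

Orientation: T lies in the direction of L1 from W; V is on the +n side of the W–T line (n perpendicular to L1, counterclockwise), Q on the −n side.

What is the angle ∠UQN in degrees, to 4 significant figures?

19.75°

The slot axis is L1's direction at 57.0°, so u = (cos 57.0°, sin 57.0°) = (0.5446, 0.8387) and n = (−sin 57.0°, cos 57.0°) = (-0.8387, 0.5446). W is at the origin and T lies 27.3 along u from W, so T = 27.3·u = (14.87, 22.90). Tangency of A1 to both parallel lines with radius 4.9 puts V and Q at W ± 4.9·n: V = (-4.109, 2.669), Q = (4.109, -2.669). Equal radii place U and N the same way about T: U = T + 4.9·n = (10.76, 25.56), N = T − 4.9·n = (18.98, 20.23). Then cos ∠UQN = QU·QN / (|QU||QN|), giving 19.75°.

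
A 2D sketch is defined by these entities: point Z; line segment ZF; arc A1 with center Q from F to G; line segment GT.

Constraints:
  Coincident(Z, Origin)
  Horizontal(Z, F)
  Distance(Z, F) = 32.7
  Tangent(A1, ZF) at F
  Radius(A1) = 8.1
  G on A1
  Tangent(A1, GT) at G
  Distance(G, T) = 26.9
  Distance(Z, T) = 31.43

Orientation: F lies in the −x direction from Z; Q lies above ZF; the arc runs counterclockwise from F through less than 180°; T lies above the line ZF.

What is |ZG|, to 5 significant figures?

25.856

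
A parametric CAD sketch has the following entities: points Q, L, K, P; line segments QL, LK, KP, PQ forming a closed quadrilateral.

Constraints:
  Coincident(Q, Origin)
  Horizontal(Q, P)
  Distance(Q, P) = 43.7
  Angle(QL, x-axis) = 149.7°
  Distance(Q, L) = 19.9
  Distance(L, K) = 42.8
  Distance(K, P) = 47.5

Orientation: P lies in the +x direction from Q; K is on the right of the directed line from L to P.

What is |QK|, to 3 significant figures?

27.2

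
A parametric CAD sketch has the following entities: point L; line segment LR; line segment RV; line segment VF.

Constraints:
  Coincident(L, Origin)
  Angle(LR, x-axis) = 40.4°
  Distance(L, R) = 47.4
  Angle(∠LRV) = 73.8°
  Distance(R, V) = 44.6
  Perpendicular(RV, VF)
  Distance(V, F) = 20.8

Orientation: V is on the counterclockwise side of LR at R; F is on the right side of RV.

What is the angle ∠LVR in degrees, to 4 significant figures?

55.42°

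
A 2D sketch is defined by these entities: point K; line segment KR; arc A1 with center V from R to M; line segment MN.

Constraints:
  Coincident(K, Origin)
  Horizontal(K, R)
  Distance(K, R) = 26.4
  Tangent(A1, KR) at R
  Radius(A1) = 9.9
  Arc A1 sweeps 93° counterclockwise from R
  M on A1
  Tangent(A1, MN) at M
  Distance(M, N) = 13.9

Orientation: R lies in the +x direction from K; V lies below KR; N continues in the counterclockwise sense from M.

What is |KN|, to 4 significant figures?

29.79

On A1, R sits at bearing 90° from V; a 93° counterclockwise sweep puts M at bearing 183°, so M = V + 9.9·(cos 183°, sin 183°) = (16.51, -10.42). Tangency of A1 to MN means the radius VM is perpendicular to MN, so MN runs along (−sin 183°, cos 183°); with |MN| = 13.9, N = (17.24, -24.30). Then |KN| = |N − K| = 29.79.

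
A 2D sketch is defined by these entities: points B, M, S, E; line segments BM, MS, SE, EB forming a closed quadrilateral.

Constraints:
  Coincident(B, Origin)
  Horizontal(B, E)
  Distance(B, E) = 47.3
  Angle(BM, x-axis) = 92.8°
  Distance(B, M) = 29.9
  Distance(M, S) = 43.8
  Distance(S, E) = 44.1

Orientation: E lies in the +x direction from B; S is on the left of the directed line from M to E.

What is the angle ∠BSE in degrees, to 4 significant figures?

52.02°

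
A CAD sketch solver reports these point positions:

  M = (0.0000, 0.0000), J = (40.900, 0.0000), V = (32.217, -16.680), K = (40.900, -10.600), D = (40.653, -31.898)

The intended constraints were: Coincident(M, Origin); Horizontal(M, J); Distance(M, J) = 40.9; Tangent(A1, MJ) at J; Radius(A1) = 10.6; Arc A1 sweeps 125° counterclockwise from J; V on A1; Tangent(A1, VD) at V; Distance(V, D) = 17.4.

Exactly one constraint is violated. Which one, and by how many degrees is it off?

Tangent(A1, VD) at V — off by 6.00°.

M = (0.00, 0.00) ✓; M.y = 0.00, J.y = 0.00 ✓; |MJ| = 40.90 ✓; ∠(KJ, JM) = 90.00° ✓; |KJ| = 10.60 ✓; bearing(K→V) − bearing(K→J) = 125.0° ✓; |KV| = 10.60 ✓; ∠(KV, VD) = 96.00° ✗; |VD| = 17.40 ✓.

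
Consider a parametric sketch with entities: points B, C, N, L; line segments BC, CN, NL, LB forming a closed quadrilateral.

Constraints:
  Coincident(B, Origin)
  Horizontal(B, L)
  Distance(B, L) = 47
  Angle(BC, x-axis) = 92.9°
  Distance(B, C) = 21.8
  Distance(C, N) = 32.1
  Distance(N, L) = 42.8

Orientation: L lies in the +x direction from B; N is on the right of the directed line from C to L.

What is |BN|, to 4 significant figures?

11.04

Checks: |CN| = 32.10 ✓; |NL| = 42.80 ✓.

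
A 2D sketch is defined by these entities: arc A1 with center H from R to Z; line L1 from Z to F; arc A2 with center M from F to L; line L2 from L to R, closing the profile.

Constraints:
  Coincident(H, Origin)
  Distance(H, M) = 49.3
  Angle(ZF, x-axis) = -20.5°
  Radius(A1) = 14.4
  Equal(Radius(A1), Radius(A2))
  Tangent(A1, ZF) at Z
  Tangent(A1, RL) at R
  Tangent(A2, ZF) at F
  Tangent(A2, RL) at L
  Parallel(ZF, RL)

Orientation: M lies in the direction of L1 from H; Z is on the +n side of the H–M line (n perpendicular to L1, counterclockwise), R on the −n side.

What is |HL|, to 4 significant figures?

51.36

The slot axis is L1's direction at -20.5°, so u = (cos -20.5°, sin -20.5°) = (0.9367, -0.3502) and n = (−sin -20.5°, cos -20.5°) = (0.3502, 0.9367). H is at the origin and M lies 49.3 along u from H, so M = 49.3·u = (46.18, -17.27). Tangency of A1 to both parallel lines with radius 14.4 puts Z and R at H ± 14.4·n: Z = (5.043, 13.49), R = (-5.043, -13.49). Equal radii place F and L the same way about M: F = M + 14.4·n = (51.22, -3.777), L = M − 14.4·n = (41.13, -30.75). Then |HL| = |L − H| = 51.36.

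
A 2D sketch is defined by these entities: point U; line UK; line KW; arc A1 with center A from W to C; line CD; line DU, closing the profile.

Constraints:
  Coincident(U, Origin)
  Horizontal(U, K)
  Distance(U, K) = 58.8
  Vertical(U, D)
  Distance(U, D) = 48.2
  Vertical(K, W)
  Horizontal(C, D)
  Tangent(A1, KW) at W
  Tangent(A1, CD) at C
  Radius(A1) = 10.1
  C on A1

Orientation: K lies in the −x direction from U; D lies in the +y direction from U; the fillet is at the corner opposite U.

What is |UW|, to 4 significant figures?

70.06

U is at the origin; U and K share the same y with |UK| = 58.8 and K on the −x side, so K = (-58.80, 0.000). UD is vertical with |UD| = 48.2 and D on the +y side, so D = (0.000, 48.20). The virtual corner opposite U is at (-58.80, 48.20). The tangent condition forces AW to be normal to KW and since A1 is tangent to CD there, AC ⟂ CD, with radius 10.1, so the center A sits 10.1 in from both sides at A = (-48.70, 38.10). That places the tangent points at W = (-58.80, 38.10) on KW and C = (-48.70, 48.20) on CD. Then |UW| = |W − U| = 70.06.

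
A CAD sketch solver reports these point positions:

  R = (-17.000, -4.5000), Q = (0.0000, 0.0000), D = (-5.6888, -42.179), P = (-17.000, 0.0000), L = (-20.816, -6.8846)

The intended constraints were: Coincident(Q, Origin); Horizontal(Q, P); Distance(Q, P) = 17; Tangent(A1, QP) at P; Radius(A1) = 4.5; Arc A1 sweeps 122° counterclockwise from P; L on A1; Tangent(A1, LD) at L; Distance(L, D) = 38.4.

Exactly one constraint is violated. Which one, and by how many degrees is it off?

Tangent(A1, LD) at L — off by 8.80°.

Q = (0.00, 0.00) ✓; Q.y = 0.00, P.y = 0.00 ✓; |QP| = 17.00 ✓; ∠(RP, PQ) = 90.00° ✓; |RP| = 4.500 ✓; bearing(R→L) − bearing(R→P) = 122.0° ✓; |RL| = 4.500 ✓; ∠(RL, LD) = 98.80° ✗; |LD| = 38.40 ✓.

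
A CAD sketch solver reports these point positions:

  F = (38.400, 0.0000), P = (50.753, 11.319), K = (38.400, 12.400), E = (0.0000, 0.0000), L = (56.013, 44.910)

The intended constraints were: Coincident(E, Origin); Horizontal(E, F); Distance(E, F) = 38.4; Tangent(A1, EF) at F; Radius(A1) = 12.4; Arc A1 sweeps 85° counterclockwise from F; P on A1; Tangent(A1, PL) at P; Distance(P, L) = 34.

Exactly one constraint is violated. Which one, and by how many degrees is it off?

Tangent(A1, PL) at P — off by 3.90°.

E = (0.00, 0.00) ✓; E.y = 0.00, F.y = 0.00 ✓; |EF| = 38.40 ✓; ∠(KF, FE) = 90.00° ✓; |KF| = 12.40 ✓; bearing(K→P) − bearing(K→F) = 85.00° ✓; |KP| = 12.40 ✓; ∠(KP, PL) = 93.90° ✗; |PL| = 34.00 ✓.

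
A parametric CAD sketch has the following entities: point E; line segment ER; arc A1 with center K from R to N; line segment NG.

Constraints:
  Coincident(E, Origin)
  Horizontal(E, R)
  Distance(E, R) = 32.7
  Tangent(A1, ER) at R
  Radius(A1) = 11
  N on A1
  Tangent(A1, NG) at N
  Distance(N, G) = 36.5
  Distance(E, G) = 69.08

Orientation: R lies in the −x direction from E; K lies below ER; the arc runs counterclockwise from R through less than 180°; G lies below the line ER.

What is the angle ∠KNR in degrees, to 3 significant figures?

54.3°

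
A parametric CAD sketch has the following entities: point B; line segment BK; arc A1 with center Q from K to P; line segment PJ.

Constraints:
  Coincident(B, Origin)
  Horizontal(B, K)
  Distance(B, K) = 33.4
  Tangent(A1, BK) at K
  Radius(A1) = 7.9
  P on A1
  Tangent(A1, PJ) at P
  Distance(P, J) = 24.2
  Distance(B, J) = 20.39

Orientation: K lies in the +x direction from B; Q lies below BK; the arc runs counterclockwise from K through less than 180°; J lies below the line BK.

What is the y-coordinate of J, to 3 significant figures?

-17.8

Checks: |QP| = 7.900 ✓; ∠(QP, PJ) = 90.00° ✓; |PJ| = 24.20 ✓; |BJ| = 20.39 ✓.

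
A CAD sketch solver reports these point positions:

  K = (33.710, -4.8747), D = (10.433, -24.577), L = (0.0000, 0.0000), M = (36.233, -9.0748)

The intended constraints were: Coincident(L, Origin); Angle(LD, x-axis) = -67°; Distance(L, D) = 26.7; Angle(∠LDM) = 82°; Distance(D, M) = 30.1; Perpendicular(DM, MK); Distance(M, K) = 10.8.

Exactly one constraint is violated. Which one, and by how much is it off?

Distance(M, K) = 10.8 — off by 5.90.

L = (0.00, 0.00) ✓; LD at -67.00° ✓; |LD| = 26.70 ✓; ∠LDM = 82.00° ✓; |DM| = 30.10 ✓; ∠(DM, MK) = 89.99° ✓; |MK| = 4.900 ✗.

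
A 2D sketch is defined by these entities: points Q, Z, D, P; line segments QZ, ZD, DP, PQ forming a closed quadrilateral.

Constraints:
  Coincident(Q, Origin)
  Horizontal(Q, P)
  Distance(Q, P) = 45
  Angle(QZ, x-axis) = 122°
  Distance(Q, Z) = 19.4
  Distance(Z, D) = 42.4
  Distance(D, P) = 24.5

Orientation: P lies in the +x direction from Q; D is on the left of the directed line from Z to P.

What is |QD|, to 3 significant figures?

38.0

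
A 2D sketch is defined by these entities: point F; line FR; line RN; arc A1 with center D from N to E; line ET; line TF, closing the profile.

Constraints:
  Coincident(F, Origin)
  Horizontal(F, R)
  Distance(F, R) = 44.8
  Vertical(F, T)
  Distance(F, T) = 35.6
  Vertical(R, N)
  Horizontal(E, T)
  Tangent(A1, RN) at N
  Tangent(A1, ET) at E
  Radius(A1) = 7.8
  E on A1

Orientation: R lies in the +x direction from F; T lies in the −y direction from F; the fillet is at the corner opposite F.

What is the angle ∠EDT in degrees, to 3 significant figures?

78.1°

F is at the origin; FR is horizontal with |FR| = 44.8 and R on the +x side, so R = (44.8, 0.00). FT is vertical with |FT| = 35.6 and T on the −y side, so T = (0.00, -35.6). The virtual corner opposite F is at (44.8, -35.6). Since A1 is tangent to RN there, DN ⟂ RN and since A1 is tangent to ET there, DE ⟂ ET, with radius 7.8, so the center D sits 7.8 in from both sides at D = (37.0, -27.8). That places the tangent points at N = (44.8, -27.8) on RN and E = (37.0, -35.6) on ET. Then cos ∠EDT = DE·DT / (|DE||DT|), giving 78.1°.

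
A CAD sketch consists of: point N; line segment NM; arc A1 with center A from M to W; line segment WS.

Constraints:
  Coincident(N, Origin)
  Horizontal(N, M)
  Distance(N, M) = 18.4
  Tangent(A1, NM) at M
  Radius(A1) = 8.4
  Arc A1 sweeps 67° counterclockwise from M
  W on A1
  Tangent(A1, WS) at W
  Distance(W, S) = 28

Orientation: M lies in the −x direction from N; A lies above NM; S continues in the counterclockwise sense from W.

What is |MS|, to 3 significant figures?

36.1

On A1, M sits at bearing -90° from A; a 67° counterclockwise sweep puts W at bearing -23°, so W = A + 8.4·(cos -23°, sin -23°) = (-10.7, 5.12). Tangency of A1 to WS means the radius AW is perpendicular to WS, so WS runs along (−sin -23°, cos -23°); with |WS| = 28.0, S = (0.273, 30.9). Then |MS| = |S − M| = 36.1.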